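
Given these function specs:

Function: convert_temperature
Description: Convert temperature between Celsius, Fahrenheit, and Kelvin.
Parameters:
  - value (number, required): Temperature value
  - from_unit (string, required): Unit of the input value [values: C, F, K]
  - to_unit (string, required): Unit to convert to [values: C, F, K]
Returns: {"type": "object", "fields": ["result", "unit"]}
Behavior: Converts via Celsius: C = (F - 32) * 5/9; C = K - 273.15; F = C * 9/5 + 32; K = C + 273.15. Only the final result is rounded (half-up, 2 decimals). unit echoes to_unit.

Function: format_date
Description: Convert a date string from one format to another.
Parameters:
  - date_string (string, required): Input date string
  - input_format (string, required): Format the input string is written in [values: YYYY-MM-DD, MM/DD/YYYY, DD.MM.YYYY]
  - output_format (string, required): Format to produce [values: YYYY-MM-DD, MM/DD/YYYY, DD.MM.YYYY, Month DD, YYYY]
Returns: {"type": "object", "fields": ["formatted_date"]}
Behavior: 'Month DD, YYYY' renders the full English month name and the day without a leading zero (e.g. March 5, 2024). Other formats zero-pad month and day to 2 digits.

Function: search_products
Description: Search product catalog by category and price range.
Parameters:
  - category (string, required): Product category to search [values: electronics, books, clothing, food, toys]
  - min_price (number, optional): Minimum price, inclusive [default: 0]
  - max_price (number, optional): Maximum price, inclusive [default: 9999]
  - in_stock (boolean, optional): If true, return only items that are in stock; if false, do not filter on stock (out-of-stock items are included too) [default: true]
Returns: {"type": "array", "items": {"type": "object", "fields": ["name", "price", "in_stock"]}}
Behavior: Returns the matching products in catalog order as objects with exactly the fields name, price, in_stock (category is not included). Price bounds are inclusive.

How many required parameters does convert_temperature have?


Parameters of convert_temperature: value (required), from_unit (required), to_unit (required)
Required count:
3


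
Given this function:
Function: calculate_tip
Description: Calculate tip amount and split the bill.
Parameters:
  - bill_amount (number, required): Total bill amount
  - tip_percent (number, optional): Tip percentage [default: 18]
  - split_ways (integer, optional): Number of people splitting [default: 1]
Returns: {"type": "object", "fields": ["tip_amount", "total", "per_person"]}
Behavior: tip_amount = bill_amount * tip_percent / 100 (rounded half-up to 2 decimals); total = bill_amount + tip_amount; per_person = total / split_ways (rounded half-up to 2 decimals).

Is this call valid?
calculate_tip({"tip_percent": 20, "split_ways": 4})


Checking required parameters...
Missing required parameter: bill_amount
Invalid - missing required parameter 'bill_amount'


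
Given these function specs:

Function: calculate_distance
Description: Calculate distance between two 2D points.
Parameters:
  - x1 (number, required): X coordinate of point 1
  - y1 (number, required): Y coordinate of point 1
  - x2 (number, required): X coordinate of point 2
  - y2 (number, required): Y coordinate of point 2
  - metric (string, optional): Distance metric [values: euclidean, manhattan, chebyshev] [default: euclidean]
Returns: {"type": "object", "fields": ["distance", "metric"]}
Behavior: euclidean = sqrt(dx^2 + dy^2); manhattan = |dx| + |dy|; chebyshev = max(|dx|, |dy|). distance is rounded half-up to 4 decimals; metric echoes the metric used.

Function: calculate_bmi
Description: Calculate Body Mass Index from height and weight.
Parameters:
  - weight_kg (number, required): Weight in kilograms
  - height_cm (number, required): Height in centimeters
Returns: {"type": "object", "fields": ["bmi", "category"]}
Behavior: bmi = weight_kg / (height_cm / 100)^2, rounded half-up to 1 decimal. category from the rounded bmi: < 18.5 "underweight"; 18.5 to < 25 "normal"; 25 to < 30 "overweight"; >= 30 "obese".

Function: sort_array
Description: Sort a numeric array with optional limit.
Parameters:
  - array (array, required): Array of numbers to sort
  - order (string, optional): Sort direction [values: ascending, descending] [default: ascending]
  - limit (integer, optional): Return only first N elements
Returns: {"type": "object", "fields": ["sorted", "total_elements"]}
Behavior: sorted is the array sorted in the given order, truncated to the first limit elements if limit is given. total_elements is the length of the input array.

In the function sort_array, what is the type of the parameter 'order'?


The sort_array spec declares:
  - order (string, optional): Sort direction [values: ascending, descending] [default: ascending]
Type:
string


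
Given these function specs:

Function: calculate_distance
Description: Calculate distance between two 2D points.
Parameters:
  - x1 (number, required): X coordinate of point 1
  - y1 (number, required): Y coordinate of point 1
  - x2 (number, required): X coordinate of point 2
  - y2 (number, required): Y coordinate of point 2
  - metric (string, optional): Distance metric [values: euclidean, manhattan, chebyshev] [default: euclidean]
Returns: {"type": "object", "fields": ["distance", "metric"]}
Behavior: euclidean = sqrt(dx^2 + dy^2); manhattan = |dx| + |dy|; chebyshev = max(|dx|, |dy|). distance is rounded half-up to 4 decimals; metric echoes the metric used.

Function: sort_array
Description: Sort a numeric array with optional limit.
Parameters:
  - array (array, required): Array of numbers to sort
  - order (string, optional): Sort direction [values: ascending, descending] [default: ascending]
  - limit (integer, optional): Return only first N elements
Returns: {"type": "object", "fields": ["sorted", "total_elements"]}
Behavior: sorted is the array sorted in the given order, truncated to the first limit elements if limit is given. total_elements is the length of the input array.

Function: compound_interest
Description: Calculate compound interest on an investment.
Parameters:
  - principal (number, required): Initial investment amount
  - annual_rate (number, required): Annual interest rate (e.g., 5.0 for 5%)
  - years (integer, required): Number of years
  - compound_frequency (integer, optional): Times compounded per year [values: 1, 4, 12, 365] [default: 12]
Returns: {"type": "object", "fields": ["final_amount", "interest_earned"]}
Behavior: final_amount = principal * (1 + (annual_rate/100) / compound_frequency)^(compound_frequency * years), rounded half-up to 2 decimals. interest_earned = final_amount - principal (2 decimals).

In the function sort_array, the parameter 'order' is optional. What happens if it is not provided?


The sort_array spec declares:
  - order (string, optional): Sort direction [values: ascending, descending] [default: ascending]
It defaults to ascending


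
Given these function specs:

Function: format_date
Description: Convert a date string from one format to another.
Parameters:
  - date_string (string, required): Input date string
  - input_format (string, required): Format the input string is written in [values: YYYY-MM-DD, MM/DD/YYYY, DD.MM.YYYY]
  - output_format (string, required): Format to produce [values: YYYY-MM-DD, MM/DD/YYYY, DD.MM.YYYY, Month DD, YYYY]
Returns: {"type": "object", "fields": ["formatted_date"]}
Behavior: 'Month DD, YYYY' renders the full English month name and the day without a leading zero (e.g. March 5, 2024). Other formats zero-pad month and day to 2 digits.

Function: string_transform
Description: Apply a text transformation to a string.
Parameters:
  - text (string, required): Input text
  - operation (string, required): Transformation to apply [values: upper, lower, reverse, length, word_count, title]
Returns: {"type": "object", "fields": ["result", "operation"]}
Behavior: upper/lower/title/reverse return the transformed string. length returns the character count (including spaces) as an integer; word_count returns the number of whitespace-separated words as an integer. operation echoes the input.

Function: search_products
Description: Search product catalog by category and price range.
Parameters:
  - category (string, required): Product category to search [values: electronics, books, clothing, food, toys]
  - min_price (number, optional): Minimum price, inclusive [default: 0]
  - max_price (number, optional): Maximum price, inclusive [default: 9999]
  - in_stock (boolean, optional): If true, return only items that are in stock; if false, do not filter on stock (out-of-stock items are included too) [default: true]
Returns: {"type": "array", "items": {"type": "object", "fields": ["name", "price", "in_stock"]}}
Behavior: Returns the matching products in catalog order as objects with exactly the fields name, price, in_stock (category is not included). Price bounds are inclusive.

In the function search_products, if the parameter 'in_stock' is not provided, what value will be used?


The search_products spec declares:
  - in_stock (boolean, optional): If true, return only items that are in stock; if false, do not filter on stock (out-of-stock items are included too) [default: true]
Default:
true


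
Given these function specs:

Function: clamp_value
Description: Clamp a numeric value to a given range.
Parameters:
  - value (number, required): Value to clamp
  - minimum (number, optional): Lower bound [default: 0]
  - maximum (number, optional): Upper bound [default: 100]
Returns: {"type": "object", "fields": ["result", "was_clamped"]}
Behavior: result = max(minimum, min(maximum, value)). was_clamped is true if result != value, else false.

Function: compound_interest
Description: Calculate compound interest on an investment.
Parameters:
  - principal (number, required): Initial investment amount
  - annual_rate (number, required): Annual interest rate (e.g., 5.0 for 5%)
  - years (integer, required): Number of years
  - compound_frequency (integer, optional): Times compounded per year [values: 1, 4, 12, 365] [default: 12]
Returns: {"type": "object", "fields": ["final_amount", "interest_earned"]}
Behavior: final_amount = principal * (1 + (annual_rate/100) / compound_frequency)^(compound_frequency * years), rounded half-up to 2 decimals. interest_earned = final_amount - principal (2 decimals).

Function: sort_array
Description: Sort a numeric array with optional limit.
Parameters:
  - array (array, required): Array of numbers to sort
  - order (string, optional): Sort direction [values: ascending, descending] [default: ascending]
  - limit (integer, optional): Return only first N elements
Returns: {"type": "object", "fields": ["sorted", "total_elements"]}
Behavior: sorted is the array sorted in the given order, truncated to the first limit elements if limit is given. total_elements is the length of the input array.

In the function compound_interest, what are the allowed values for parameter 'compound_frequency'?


The compound_interest spec declares:
  - compound_frequency (integer, optional): Times compounded per year [values: 1, 4, 12, 365] [default: 12]
Allowed values:
1, 4, 12, 365


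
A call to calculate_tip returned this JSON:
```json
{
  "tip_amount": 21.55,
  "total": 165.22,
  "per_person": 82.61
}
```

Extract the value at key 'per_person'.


82.61


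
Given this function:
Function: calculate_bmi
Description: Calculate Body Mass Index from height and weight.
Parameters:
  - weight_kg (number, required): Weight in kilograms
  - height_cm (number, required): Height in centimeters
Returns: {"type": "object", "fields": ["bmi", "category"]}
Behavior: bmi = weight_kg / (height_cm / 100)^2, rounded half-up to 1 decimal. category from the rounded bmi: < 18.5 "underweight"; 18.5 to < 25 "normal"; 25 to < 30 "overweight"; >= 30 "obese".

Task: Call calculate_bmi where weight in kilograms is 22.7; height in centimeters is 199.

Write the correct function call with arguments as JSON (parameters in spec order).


Mapping each described value to its parameter name:
  'Weight in kilograms' -> weight_kg = 22.7
  'Height in centimeters' -> height_cm = 199
calculate_bmi({"weight_kg": 22.7, "height_cm": 199})


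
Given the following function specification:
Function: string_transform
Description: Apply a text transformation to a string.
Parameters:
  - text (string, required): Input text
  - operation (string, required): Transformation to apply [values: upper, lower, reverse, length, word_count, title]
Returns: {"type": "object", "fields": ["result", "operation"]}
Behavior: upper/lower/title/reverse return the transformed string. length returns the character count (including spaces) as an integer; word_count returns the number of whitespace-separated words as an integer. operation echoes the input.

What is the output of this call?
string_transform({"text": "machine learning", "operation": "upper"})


upper('machine learning') = 'MACHINE LEARNING'
Output:
{"result": "MACHINE LEARNING", "operation": "upper"}


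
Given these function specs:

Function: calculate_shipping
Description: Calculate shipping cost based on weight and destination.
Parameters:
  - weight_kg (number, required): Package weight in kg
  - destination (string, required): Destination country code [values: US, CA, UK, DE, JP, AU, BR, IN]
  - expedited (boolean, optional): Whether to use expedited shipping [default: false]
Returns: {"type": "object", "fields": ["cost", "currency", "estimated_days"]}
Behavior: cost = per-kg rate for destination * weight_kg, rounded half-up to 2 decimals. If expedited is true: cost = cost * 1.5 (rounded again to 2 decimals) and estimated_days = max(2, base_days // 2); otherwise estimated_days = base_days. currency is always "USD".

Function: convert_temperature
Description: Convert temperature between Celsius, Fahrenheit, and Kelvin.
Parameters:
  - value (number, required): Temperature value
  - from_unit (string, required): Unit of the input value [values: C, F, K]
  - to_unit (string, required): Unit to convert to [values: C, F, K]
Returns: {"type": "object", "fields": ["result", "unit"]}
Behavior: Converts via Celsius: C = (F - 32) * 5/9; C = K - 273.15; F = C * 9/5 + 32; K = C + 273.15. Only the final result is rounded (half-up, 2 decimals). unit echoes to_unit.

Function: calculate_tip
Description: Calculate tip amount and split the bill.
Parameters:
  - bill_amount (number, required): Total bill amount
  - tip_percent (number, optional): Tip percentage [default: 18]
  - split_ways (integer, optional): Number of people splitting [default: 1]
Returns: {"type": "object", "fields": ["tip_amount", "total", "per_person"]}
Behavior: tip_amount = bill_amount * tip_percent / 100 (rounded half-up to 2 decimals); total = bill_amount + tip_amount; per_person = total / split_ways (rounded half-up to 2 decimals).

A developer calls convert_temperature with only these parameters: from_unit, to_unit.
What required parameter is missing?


Required parameters: value, from_unit, to_unit
Provided: from_unit, to_unit
Missing: value
value


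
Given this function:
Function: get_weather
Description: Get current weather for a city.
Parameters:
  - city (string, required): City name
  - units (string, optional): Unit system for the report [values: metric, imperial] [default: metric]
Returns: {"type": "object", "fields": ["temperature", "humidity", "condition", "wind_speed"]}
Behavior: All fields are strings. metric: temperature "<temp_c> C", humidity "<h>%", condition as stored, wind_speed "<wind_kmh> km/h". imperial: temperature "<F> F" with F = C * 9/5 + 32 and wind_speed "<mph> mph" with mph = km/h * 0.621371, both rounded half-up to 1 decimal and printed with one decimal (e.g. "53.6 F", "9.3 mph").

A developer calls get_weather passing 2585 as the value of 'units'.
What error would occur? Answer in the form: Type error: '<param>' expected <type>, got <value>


Spec: 'units' is declared as string; 2585 is an integer.
Type error: 'units' expected string, got 2585


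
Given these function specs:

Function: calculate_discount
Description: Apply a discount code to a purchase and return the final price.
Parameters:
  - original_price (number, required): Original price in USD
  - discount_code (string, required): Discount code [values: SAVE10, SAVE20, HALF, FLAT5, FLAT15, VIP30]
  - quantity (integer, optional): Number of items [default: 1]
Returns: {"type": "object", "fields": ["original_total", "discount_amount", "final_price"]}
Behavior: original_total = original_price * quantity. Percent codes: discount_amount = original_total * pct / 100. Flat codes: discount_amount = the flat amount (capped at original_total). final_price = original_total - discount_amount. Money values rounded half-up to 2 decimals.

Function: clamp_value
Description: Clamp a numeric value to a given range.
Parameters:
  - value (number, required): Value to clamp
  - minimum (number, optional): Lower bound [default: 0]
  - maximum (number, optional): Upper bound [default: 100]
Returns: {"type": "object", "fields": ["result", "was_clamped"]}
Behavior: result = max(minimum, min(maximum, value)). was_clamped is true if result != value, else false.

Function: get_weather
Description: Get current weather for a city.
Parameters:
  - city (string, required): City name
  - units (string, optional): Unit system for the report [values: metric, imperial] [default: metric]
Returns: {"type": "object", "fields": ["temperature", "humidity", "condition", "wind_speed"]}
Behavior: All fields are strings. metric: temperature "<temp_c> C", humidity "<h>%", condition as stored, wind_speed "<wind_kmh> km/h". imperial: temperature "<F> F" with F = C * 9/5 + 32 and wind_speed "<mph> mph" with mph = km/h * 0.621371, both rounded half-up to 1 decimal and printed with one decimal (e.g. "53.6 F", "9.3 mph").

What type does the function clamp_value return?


The clamp_value spec declares Returns: {"type": "object", "fields": ["result", "was_clamped"]}
Type:
object


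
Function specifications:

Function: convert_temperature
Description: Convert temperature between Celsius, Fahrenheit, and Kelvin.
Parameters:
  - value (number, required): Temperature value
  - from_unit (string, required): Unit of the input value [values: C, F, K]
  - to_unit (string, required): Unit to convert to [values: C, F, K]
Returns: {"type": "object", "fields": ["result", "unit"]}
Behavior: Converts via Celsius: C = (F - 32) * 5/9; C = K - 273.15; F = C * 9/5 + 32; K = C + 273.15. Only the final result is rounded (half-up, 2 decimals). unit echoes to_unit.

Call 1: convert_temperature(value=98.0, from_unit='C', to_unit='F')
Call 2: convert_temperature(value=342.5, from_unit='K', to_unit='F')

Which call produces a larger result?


Call 1:
  Input already in C: 98
  To F: 98 * 9/5 + 32 = 208.4
  Round to 2 decimals: 208.4
  -> 208.4 F
Call 2:
  To C: 342.5 - 273.15 = 69.35
  To F: 69.35 * 9/5 + 32 = 156.83
  Round to 2 decimals: 156.83
  -> 156.83 F
Call 1 (208.4 F)


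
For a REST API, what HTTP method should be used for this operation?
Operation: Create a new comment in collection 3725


GET = read, POST = create, PUT = update/replace, DELETE = remove
This operation is a create.
POST


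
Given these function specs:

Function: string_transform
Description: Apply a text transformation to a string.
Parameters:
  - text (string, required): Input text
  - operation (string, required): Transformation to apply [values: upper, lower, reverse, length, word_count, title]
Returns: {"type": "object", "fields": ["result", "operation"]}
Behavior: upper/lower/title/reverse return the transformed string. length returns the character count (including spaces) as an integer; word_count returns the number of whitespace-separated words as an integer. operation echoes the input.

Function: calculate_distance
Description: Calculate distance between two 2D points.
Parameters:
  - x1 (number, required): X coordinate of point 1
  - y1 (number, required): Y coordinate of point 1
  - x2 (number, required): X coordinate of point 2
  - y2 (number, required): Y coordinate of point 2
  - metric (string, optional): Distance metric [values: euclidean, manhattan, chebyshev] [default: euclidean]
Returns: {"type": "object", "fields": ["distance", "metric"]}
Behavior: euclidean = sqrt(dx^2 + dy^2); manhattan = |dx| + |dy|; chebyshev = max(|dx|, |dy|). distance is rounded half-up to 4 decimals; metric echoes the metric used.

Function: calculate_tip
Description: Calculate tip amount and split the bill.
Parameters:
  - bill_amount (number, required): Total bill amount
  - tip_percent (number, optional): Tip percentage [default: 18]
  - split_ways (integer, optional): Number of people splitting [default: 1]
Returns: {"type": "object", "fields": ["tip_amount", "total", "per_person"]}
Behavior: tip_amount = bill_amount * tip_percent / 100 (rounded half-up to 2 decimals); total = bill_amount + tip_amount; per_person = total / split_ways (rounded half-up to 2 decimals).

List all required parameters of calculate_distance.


Parameters of calculate_distance and their required/optional flag:
  x1: required
  y1: required
  x2: required
  y2: required
  metric: optional
x1, x2, y1, y2


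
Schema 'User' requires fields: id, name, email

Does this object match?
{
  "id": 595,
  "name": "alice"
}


Checking required fields...
Missing: email
Invalid - missing required field 'email'


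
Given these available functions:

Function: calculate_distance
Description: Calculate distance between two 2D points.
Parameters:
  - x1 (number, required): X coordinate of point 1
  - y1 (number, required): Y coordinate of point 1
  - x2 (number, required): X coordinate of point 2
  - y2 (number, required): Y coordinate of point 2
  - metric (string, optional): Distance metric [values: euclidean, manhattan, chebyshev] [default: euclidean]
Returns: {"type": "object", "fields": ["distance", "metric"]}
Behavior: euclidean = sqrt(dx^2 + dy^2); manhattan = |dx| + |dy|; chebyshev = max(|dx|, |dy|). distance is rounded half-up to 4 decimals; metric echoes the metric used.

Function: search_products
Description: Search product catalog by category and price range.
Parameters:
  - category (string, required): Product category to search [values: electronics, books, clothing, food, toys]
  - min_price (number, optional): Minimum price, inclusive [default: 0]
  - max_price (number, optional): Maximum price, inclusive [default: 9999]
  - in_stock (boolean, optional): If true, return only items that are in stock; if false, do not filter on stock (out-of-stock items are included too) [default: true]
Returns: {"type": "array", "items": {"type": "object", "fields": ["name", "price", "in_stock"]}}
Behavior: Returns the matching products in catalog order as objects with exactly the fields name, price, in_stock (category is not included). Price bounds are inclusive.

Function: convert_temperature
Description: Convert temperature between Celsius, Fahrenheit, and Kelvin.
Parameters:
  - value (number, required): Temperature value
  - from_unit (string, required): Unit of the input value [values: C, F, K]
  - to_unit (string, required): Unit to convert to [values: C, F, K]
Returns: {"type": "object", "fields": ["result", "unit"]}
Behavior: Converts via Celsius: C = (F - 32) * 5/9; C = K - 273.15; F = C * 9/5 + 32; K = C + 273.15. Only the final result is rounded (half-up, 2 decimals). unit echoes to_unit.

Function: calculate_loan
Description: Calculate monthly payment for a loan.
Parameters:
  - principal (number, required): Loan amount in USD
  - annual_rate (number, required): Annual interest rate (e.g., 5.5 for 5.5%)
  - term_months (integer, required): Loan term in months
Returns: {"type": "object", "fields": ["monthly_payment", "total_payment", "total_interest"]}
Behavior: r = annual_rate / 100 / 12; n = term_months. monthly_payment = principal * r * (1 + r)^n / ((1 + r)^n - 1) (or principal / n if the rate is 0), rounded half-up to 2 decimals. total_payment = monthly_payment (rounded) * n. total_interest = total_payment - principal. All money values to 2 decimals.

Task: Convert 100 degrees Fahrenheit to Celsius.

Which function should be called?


The task needs a function whose description is: Convert temperature between Celsius, Fahrenheit, and Kelvin.
convert_temperature


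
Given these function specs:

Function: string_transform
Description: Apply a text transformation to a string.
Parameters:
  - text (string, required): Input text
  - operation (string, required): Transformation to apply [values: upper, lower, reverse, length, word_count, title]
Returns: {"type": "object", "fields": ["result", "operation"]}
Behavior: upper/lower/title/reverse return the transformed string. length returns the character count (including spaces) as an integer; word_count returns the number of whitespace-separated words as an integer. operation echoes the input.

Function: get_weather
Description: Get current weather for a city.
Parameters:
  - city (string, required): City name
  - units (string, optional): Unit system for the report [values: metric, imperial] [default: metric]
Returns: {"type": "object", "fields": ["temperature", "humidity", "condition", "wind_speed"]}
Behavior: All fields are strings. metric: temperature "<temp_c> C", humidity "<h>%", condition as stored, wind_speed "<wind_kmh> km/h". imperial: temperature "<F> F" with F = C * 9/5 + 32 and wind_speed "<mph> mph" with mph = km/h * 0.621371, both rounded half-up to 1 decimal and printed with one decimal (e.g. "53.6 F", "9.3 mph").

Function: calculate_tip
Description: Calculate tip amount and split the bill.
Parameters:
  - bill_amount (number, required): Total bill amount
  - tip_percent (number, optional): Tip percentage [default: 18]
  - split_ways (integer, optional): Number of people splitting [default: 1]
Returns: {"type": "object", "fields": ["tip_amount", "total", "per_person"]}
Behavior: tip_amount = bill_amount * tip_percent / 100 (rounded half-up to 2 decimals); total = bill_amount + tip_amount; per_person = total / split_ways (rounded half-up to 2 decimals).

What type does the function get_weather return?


The get_weather spec declares Returns: {"type": "object", "fields": ["temperature", "humidity", "condition", "wind_speed"]}
Type:
object


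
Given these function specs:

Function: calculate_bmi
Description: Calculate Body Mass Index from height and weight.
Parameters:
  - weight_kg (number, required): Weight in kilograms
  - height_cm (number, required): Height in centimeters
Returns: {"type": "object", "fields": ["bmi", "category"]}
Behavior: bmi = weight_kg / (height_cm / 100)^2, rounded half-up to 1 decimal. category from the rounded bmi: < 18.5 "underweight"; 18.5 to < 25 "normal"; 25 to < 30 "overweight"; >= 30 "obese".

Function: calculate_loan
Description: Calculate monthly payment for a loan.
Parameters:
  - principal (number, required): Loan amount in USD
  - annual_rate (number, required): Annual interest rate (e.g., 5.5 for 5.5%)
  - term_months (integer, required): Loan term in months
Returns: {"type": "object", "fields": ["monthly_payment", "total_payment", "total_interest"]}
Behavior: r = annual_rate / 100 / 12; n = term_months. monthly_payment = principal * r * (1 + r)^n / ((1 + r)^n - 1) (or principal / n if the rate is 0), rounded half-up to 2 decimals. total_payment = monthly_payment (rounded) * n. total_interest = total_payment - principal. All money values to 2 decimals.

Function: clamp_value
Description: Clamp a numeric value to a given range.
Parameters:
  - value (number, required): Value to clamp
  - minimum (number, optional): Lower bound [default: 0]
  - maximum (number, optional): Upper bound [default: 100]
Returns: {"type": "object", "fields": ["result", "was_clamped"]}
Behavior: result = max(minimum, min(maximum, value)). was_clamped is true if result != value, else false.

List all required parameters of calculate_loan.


Parameters of calculate_loan and their required/optional flag:
  principal: required
  annual_rate: required
  term_months: required
annual_rate, principal, term_months


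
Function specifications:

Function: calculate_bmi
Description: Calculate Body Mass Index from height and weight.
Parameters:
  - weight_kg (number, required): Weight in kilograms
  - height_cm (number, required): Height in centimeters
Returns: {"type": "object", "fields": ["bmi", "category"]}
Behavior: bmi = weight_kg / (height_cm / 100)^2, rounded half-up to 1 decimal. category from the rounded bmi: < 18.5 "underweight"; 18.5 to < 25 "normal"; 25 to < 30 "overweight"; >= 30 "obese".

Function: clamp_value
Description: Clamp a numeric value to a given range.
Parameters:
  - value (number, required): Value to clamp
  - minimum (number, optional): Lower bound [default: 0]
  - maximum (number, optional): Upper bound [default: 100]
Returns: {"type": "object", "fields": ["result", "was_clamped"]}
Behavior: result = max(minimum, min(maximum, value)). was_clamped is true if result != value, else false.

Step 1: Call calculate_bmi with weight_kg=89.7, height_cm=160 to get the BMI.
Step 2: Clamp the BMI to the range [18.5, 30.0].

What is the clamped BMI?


Step 1: calculate_bmi(weight_kg=89.7, height_cm=160)
  height_m = 160 / 100 = 1.6
  bmi = 89.7 / 1.6^2 = 89.7 / 2.56 = 35.039063 -> 35.0
  35.0 >= 30 -> obese
  -> bmi = 35.0
Step 2: clamp_value(value=35.0, minimum=18.5, maximum=30.0)
  result = max(18.5, min(30.0, 35.0)) = max(18.5, 30.0) = 30.0
  was_clamped = (30.0 != 35.0) = true
  -> result = 30.0
30.0


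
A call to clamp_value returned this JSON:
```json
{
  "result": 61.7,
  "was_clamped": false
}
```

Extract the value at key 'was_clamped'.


false


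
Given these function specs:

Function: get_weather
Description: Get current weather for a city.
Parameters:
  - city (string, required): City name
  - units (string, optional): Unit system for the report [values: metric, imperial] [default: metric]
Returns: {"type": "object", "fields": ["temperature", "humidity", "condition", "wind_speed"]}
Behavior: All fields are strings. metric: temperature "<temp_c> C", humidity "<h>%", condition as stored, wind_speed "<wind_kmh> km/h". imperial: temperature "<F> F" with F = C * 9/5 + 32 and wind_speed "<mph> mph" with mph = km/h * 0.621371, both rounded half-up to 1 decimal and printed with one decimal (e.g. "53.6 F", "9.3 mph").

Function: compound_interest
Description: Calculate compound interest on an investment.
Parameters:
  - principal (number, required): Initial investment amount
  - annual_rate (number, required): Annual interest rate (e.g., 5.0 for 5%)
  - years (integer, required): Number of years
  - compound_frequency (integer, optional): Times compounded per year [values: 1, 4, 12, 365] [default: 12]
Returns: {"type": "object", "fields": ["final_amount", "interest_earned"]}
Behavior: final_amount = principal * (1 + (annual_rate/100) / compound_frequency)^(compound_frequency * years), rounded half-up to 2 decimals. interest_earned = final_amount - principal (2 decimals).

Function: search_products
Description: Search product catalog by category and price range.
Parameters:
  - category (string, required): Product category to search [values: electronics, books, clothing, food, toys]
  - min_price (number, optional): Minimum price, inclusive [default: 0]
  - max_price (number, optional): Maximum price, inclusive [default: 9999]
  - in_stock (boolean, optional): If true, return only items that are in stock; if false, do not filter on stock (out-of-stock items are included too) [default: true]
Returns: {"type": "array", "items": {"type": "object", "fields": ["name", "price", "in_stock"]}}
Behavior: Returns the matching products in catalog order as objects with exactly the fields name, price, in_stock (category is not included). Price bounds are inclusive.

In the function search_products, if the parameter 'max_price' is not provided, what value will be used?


The search_products spec declares:
  - max_price (number, optional): Maximum price, inclusive [default: 9999]
Default:
9999


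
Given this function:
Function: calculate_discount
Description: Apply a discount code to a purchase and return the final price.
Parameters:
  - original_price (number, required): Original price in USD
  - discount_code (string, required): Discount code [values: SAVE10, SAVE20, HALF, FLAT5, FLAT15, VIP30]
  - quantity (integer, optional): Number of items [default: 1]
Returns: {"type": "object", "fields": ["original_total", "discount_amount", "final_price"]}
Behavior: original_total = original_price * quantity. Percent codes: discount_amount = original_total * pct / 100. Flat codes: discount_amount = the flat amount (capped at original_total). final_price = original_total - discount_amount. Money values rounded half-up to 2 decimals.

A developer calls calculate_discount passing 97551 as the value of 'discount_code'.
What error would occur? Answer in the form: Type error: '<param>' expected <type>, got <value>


Spec: 'discount_code' is declared as string; 97551 is an integer.
Type error: 'discount_code' expected string, got 97551


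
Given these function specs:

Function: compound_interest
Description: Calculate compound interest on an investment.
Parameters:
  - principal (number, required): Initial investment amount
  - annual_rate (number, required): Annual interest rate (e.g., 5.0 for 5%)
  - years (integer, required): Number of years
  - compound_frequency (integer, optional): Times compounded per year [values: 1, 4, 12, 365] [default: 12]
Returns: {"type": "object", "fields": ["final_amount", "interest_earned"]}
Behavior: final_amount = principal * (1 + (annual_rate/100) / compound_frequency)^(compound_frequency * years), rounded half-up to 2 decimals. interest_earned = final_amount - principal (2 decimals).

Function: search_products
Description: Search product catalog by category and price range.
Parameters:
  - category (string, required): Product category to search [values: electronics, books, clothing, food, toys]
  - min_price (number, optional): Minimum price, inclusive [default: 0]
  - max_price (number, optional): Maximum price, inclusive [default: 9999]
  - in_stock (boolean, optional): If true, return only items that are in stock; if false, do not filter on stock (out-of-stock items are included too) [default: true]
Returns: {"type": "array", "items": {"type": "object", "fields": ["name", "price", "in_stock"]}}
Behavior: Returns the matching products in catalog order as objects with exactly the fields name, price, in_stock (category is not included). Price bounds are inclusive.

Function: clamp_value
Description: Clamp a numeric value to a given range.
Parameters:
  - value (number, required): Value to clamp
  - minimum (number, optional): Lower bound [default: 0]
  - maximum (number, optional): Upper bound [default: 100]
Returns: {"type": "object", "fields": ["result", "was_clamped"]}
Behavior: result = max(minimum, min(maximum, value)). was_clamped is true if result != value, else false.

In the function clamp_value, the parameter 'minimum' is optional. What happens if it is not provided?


The clamp_value spec declares:
  - minimum (number, optional): Lower bound [default: 0]
It defaults to 0


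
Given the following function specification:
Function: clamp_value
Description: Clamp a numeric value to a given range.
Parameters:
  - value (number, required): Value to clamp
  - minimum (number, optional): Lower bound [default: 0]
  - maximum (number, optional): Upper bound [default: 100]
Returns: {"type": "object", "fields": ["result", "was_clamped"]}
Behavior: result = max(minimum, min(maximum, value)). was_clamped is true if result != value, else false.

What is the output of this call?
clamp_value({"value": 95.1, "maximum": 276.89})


Defaults applied: minimum=0
result = max(0, min(276.89, 95.1)) = max(0, 95.1) = 95.1
was_clamped = (95.1 != 95.1) = false
Output:
{"result": 95.1, "was_clamped": false}


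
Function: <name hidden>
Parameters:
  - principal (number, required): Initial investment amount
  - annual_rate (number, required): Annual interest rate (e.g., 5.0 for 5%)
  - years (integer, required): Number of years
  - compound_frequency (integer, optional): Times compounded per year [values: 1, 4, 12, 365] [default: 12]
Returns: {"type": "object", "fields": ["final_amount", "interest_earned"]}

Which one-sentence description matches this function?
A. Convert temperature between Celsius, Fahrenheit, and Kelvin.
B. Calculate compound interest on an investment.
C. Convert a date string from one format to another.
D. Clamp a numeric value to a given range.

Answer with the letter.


Parameters principal, annual_rate, years, compound_frequency and return ["final_amount", "interest_earned"] fit: Calculate compound interest on an investment.
B


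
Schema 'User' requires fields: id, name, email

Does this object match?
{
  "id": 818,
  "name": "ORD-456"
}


Checking required fields...
Missing: email
Invalid - missing required field 'email'


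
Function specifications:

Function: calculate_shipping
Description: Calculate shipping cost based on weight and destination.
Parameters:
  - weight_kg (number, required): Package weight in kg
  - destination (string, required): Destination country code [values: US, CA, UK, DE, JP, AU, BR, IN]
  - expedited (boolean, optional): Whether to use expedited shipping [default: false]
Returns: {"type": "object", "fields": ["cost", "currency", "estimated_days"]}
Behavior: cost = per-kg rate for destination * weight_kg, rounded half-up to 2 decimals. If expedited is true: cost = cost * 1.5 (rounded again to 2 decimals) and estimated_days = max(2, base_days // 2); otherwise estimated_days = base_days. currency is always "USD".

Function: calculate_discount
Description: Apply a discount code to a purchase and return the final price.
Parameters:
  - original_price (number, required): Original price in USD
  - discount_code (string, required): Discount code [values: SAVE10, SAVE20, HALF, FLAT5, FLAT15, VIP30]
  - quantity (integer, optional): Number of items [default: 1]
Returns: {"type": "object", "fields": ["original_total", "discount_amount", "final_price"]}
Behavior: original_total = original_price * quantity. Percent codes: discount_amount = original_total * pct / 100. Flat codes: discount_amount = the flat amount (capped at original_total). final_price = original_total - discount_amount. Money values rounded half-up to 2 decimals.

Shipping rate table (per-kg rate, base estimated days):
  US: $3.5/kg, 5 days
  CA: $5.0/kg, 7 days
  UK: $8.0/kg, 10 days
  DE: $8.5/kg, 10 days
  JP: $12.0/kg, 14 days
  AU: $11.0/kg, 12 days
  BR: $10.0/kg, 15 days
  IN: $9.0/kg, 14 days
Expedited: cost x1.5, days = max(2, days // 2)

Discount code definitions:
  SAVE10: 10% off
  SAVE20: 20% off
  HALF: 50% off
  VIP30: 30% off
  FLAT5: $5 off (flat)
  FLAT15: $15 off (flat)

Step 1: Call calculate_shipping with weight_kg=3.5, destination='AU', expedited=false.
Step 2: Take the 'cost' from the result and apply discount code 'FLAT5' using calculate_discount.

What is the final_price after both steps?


Step 1: calculate_shipping(weight_kg=3.5, destination=AU, expedited=false)
  Rate for AU: $11.0/kg, base 12 days
  cost = 11.0 * 3.5 = 38.5 -> 38.50
  expedited not set/false: estimated_days = 12
  -> cost = 38.50 USD
Step 2: calculate_discount(original_price=38.5, discount_code=FLAT5, quantity=1)
  original_total = 38.5 * 1 = 38.50
  FLAT5 = $5 flat: discount_amount = min(5.00, 38.50) = 5.00
  final_price = 38.50 - 5.00 = 33.50
  -> final_price = 33.50
$33.50


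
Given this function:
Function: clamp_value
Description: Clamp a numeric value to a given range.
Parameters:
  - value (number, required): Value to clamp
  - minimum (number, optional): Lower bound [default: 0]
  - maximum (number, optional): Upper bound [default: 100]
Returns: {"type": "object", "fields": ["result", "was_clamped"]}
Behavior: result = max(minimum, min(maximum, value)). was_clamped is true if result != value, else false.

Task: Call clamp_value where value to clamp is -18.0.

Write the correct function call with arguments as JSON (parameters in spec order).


Mapping each described value to its parameter name:
  'Value to clamp' -> value = -18.0
clamp_value({"value": -18.0})


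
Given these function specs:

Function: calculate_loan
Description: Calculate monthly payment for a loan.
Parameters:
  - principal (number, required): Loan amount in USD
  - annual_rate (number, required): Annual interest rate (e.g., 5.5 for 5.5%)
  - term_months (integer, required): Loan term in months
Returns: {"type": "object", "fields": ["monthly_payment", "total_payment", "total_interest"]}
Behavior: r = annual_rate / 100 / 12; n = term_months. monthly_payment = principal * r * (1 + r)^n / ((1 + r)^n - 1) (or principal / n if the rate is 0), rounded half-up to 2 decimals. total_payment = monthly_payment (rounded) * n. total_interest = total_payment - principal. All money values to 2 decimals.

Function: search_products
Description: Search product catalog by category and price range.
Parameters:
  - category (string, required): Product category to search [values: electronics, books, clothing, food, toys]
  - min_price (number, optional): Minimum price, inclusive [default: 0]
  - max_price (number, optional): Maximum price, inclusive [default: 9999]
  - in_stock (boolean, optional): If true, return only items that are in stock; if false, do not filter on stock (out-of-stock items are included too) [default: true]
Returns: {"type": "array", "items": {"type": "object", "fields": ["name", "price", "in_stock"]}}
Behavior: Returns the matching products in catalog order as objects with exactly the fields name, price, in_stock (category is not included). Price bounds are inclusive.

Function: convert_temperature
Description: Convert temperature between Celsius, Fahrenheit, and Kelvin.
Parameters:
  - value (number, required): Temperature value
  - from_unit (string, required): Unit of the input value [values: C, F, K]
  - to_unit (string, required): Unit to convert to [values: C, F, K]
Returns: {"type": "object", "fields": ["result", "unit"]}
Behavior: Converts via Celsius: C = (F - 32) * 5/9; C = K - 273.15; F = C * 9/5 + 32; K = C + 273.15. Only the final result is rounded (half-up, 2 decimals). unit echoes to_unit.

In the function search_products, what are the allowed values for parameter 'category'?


The search_products spec declares:
  - category (string, required): Product category to search [values: electronics, books, clothing, food, toys]
Allowed values:
electronics, books, clothing, food, toys
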